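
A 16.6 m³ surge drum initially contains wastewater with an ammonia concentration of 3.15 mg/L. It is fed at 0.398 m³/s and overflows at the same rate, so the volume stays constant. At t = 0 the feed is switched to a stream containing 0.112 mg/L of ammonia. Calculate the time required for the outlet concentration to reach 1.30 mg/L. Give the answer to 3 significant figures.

39.2 s

Mass balance on the solute (V constant): V dC/dt = Q(C_in − C), so τ = V/Q = 41.709 s.
C(t) = C_in + (C₀ − C_in) e^(−t/τ). Set C = 1.30 and solve for t:
e^(−t/τ) = (C − C_in)/(C₀ − C_in) = (1.30 − 0.112)/(3.15 − 0.112) = 0.39105
t = −τ ln(…) = 41.709 × 0.93893 = 39.161 s.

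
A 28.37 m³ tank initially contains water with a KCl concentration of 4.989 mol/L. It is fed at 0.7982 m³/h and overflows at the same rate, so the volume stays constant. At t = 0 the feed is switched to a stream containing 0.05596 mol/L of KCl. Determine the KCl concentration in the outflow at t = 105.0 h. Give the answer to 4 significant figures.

Accumulation = in − out for the solute gives V dC/dt = Q(C_in − C).
Time constant τ = V/Q = 28.37/0.7982 = 35.5425 h.
This is linear first-order; C(t) = C_in + (C₀ − C_in) e^(−t/τ).
C(105.0) = 0.05596 + (4.989 − 0.05596)·e^(−105.0/35.5425) = 0.05596 + (4.93304)·0.0521197 = 0.313069 mol/L.

0.3131 mol/L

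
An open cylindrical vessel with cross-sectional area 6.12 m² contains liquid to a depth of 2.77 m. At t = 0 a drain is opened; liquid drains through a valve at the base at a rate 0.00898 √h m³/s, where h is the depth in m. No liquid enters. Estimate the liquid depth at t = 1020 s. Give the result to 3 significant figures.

A dh/dt = −Q_out = −0.00898 √h.
Separate and integrate: 2(√h − √h₀) = −(0.00898/A) t.
√h = √2.77 − 0.00898·1020/(2·6.12) = 1.6643 − 0.74833 = 0.91600.
h = 0.91600² = 0.83905 m.

0.839 m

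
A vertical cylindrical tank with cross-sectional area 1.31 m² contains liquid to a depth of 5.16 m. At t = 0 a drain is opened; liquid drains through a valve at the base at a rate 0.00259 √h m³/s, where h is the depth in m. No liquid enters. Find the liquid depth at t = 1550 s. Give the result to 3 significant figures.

0.547 m

A dh/dt = −Q_out = −0.00259 √h.
Separate and integrate: 2(√h − √h₀) = −(0.00259/A) t.
√h = √5.16 − 0.00259·1550/(2·1.31) = 2.2716 − 1.5323 = 0.73931.
h = 0.73931² = 0.54658 m.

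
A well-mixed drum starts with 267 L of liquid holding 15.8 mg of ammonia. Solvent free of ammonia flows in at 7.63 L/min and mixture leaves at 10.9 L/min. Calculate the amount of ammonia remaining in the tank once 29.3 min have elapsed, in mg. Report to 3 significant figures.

3.59 mg

Let m(t) be the amount of ammonia. Volume: V(t) = V₀ + (Q_in − Q_out) t = 267 − 3.2700 t; V(29.3) = 171.19 L.
Solute balance: dm/dt = 0 − Q_out C = −Q_out m/V(t).
Separate: dm/m = −Q_out dt/V(t) ⇒ ln(m/m₀) = −(Q_out/(Q_in−Q_out)) ln(V/V₀).
m = m₀ (V₀/V)^(Q_out/(Q_in−Q_out)) = 15.8 × (267/171.19)^(-3.3333) = 3.5909 mg.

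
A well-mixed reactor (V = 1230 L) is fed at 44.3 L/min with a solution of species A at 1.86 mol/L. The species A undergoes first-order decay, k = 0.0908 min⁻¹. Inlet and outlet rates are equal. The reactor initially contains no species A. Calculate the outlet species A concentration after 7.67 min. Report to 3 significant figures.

0.329 mol/L

Species balance: V dC/dt = Q C_in − Q C − k V C.
dC/dt = (Q/V) C_in − (Q/V + k) C; effective rate a = Q/V + k = 0.036016 + 0.0908 = 0.12682 min⁻¹.
C_ss = Q C_in/(Q + kV) = 0.52825 mol/L; C(t) = C_ss + (C₀ − C_ss) e^(−a t).
C(7.67) = 0.52825 + (-0.52825)·e^(−0.12682·7.67) = 0.52825 + (-0.52825)·0.37807 = 0.32853 mol/L.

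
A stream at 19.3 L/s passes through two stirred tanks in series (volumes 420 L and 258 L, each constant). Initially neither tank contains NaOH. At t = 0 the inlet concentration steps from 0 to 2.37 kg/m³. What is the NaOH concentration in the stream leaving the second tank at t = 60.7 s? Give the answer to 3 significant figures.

Each tank obeys Vᵢ dCᵢ/dt = Q(Cᵢ₋₁ − Cᵢ), so τᵢ = Vᵢ/Q.
τ₁ = 420/19.3 = 21.762 s; τ₂ = 258/19.3 = 13.368 s.
Solving the cascade with C₁(0)=C₂(0)=0 gives C₂(t) = C_in[1 − (τ₁ e^(−t/τ₁) − τ₂ e^(−t/τ₂))/(τ₁ − τ₂)].
At t = 60.7: e^(−t/τ₁) = 0.061464, e^(−t/τ₂) = 0.010666.
C₂ = 2.37·[1 − (21.762·0.061464 − 13.368·0.010666)/(8.3938)] = 2.37·0.85764 = 2.0326 kg/m³.

2.03 kg/m³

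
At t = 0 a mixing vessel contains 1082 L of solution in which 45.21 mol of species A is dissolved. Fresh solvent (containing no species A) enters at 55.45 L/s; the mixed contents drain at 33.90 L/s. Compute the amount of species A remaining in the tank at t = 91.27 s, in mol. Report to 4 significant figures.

8.861 mol

Total volume: dV/dt = Q_in − Q_out = 21.5500 L/s, so V(t) = 1082 + 21.5500 t and V(91.27) = 3048.87 L.
Species balance (pure solvent in): dm/dt = −Q_out · m/V(t).
dm/m = −Q_out dt/(V₀ + 21.5500 t); integrating gives ln(m/m₀) = −(Q_out/(Q_in−Q_out)) ln(V/V₀).
m = m₀ (V₀/V)^(Q_out/(Q_in−Q_out)) = 45.21 × (1082/3048.87)^(1.57309) = 8.86105 mol.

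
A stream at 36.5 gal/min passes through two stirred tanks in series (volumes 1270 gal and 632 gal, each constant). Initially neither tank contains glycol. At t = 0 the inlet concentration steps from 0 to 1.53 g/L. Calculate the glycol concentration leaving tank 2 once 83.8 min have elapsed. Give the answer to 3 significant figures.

1.27 g/L

Time constants: τᵢ = Vᵢ/Q for each well-mixed tank.
τ₁ = 1270/36.5 = 34.795 min; τ₂ = 632/36.5 = 17.315 min.
Tank 1: C₁ = C_in(1 − e^(−t/τ₁)). Tank 2 (τ₁ ≠ τ₂): C₂ = C_in[1 − (τ₁ e^(−t/τ₁) − τ₂ e^(−t/τ₂))/(τ₁ − τ₂)].
At t = 83.8: e^(−t/τ₁) = 0.089957, e^(−t/τ₂) = 0.0079093.
C₂ = 1.53·[1 − (34.795·0.089957 − 17.315·0.0079093)/(17.479)] = 1.53·0.82877 = 1.2680 g/L.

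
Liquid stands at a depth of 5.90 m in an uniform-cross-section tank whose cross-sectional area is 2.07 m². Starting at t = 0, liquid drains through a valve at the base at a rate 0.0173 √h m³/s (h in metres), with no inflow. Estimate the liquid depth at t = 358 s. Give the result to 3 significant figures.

Volume balance on the tank: A dh/dt = −0.0173 √h.
Separate and integrate: 2(√h − √h₀) = −(0.0173/A) t.
√h = √5.90 − 0.0173·358/(2·2.07) = 2.4290 − 1.4960 = 0.93300.
h = 0.93300² = 0.87049 m.

0.870 m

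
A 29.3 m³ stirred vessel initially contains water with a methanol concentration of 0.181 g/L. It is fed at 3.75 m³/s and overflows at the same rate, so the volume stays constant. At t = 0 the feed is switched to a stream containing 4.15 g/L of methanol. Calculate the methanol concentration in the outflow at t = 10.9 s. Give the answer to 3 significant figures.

Mass balance on the solute (V constant): V dC/dt = Q(C_in − C).
Time constant τ = V/Q = 29.3/3.75 = 7.8133 s.
Integrating: C(t) = C_in + (C₀ − C_in) e^(−t/τ).
C(10.9) = 4.15 + (0.181 − 4.15)·e^(−10.9/7.8133) = 4.15 + (-3.9690)·0.24782 = 3.1664 g/L.

3.17 g/L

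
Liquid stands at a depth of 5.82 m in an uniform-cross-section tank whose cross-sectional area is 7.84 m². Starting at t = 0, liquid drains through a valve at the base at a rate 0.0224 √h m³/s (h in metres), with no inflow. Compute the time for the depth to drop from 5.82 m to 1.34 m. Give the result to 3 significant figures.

Mass balance (ρ constant): A dh/dt = −0.0224 √h.
This is separable: 2 d(√h)/dt = −0.0224/A, so √h = √h₀ − (0.0224/(2A)) t.
t = 2A(√h₀ − √h)/0.0224 = 2·7.84·(√5.82 − √1.34)/0.0224
  = 15.680 × (2.4125 − 1.1576) / 0.0224 = 878.42 s.

878 s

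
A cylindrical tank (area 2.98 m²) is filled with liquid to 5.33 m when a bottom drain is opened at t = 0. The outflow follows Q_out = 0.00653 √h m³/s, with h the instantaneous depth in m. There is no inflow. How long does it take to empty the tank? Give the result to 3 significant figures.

With no inflow, A dh/dt = −0.00653 √h.
This is separable: 2 d(√h)/dt = −0.00653/A, so √h = √h₀ − (0.00653/(2A)) t.
Tank is empty when √h = 0: t_empty = 2A√h₀/0.00653.
t_empty = 2·2.98·√5.33/0.00653 = 5.9600·2.3087/0.00653 = 2107.2 s.

2110 s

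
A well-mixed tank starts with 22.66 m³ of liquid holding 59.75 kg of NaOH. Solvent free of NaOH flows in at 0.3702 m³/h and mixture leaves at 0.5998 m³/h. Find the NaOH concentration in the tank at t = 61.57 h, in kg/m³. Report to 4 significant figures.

0.5450 kg/m³

Total volume: dV/dt = Q_in − Q_out = -0.229600 m³/h, so V(t) = 22.66 − 0.229600 t and V(61.57) = 8.52353 m³.
Solute balance: dm/dt = 0 − Q_out C = −Q_out m/V(t).
dm/m = −Q_out dt/(V₀ − 0.229600 t); integrating gives ln(m/m₀) = −(Q_out/(Q_in−Q_out)) ln(V/V₀).
m = m₀ (V₀/V)^(Q_out/(Q_in−Q_out)) = 59.75 × (22.66/8.52353)^(-2.61237) = 4.64537 kg.
C = m/V = 4.64537/8.52353 = 0.545005 kg/m³.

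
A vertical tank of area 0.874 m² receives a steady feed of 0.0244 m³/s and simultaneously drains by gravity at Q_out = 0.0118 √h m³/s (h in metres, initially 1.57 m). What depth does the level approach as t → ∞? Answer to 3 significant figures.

A dh/dt = Q_in − 0.0118 √h. Steady state requires inflow = outflow:
Q_in = 0.0118 √h_ss ⇒ √h_ss = 0.0244/0.0118 = 2.0678.
h_ss = 2.0678² = 4.2758 m. (Since h₀ = 1.57 m < h_ss, the level will rise toward this value.)

4.28 m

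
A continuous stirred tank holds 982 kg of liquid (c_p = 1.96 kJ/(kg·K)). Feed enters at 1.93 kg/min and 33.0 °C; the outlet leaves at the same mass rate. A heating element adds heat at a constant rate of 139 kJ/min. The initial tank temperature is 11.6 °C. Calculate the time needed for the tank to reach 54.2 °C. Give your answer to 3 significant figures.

671 min

M c_p dT/dt = ṁ c_p (T_in − T) + Q̇.
τ = M/ṁ = 508.81 min; T_ss = T_in + Q̇/(ṁ c_p) = 69.745 °C.
T(t) = T_ss + (T₀ − T_ss) e^(−t/τ). Set T = 54.2:
e^(−t/τ) = (54.2 − 69.745)/(11.6 − 69.745) = 0.26735
t = −508.81 · ln(0.26735) = 671.21 min.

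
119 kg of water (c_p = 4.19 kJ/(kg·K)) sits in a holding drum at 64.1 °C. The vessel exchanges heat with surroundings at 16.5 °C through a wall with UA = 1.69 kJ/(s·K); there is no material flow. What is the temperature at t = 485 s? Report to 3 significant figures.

25.7 °C

M c_p dT/dt = −UA(T − T_amb).
dT/dt = (T_ss − T)/τ with T_ss = T_amb = 16.500 °C, τ = M c_p/UA = 119·4.19/1.69 = 295.04 s.
This is linear first-order; T(t) = T_ss + (T₀ − T_ss) e^(−t/τ).
T(485) = 16.500 + (47.600)·0.19323 = 25.698 °C.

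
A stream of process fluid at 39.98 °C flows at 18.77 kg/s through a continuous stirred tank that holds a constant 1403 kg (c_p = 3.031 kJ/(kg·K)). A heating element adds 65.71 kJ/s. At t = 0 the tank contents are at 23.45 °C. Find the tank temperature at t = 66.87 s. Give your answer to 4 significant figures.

33.91 °C

M c_p dT/dt = ṁ c_p (T_in − T) + Q̇.
Rearrange: dT/dt = (T_ss − T)/τ with τ = M/ṁ = 74.7469 s and T_ss = T_in + Q̇/(ṁ c_p) = 41.1350 °C.
T approaches T_ss exponentially: T(t) = T_ss + (T₀ − T_ss) e^(−t/τ).
T(66.87) = 41.1350 + (-17.6850)·e^(−66.87/74.7469) = 41.1350 + (-17.6850)·0.408763 = 33.9060 °C.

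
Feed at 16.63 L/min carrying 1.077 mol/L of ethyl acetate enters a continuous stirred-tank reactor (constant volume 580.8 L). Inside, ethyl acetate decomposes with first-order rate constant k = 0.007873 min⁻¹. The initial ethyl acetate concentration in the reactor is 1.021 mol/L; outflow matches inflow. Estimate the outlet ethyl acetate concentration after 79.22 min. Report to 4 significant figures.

0.8545 mol/L

Accumulation = in − out − consumed: V dC/dt = Q C_in − Q C − k V C.
dC/dt = (Q/V) C_in − (Q/V + k) C; effective rate a = Q/V + k = 0.0286329 + 0.007873 = 0.0365059 min⁻¹.
C_ss = Q C_in/(Q + kV) = 0.844730 mol/L; C(t) = C_ss + (C₀ − C_ss) e^(−a t).
C(79.22) = 0.844730 + (0.176270)·e^(−0.0365059·79.22) = 0.844730 + (0.176270)·0.0554652 = 0.854507 mol/L.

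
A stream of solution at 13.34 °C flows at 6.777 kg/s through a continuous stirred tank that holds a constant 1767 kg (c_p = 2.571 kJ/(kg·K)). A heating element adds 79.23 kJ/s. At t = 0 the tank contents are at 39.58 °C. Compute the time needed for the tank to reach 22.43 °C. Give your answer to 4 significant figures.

Unsteady energy balance on the tank contents: M c_p dT/dt = ṁ c_p (T_in − T) + 79.23.
τ = M/ṁ = 260.735 s; T_ss = T_in + Q̇/(ṁ c_p) = 17.8873 °C.
T(t) = T_ss + (T₀ − T_ss) e^(−t/τ). Set T = 22.43:
e^(−t/τ) = (22.43 − 17.8873)/(39.58 − 17.8873) = 0.209413
t = −260.735 · ln(0.209413) = 407.645 s.

407.6 s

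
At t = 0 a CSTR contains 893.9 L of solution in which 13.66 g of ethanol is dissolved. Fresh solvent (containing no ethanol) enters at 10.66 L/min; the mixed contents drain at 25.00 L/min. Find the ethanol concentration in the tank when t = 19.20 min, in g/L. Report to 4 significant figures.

Total volume: dV/dt = Q_in − Q_out = -14.3400 L/min, so V(t) = 893.9 − 14.3400 t and V(19.20) = 618.572 L.
Solute balance: dm/dt = 0 − Q_out C = −Q_out m/V(t).
Separate: dm/m = −Q_out dt/V(t) ⇒ ln(m/m₀) = −(Q_out/(Q_in−Q_out)) ln(V/V₀).
m = m₀ (V₀/V)^(Q_out/(Q_in−Q_out)) = 13.66 × (893.9/618.572)^(-1.74338) = 7.18931 g.
C = m/V = 7.18931/618.572 = 0.0116224 g/L.

0.01162 g/L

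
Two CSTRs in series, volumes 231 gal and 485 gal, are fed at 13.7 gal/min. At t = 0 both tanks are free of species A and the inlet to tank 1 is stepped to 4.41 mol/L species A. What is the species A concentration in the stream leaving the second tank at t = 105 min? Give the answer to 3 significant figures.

Each tank obeys Vᵢ dCᵢ/dt = Q(Cᵢ₋₁ − Cᵢ), so τᵢ = Vᵢ/Q.
τ₁ = 231/13.7 = 16.861 min; τ₂ = 485/13.7 = 35.401 min.
Tank 1: C₁ = C_in(1 − e^(−t/τ₁)). Tank 2 (τ₁ ≠ τ₂): C₂ = C_in[1 − (τ₁ e^(−t/τ₁) − τ₂ e^(−t/τ₂))/(τ₁ − τ₂)].
At t = 105: e^(−t/τ₁) = 0.0019748, e^(−t/τ₂) = 0.051510.
C₂ = 4.41·[1 − (16.861·0.0019748 − 35.401·0.051510)/(-18.540)] = 4.41·0.90344 = 3.9842 mol/L.

3.98 mol/L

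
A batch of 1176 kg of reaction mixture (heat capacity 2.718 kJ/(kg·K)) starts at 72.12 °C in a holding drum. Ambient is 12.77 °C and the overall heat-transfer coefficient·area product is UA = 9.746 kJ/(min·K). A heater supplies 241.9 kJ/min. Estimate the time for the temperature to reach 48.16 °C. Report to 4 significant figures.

388.3 min

Lumped-capacitance energy balance: M c_p dT/dt = UA(T_amb − T) + Q̇.
τ = M c_p/UA = 327.967 min; T_ss = T_amb + Q̇/UA = 12.77 + 241.9/9.746 = 37.5904 °C.
T(t) = T_ss + (T₀ − T_ss)e^(−t/τ); set T = 48.16:
t = −τ ln[(T − T_ss)/(T₀ − T_ss)] = −327.967 · ln(0.306102) = 388.260 min.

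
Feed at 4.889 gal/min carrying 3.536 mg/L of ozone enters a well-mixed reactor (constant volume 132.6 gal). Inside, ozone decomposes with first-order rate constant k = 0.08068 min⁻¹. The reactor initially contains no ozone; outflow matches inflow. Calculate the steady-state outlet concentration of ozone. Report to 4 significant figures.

1.109 mg/L

Accumulation = in − out − consumed: V dC/dt = Q C_in − Q C − k V C.
At steady state: 0 = Q C_in − (Q + kV) C_ss, so C_ss = Q C_in/(Q + kV).
C_ss = 4.889·3.536/(4.889 + 0.08068·132.6) = 17.2875/15.5872 = 1.10909 mg/L.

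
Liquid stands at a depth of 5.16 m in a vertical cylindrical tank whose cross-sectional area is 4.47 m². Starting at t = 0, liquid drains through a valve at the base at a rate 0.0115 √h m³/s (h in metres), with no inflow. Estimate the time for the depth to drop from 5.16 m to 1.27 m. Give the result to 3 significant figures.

Mass balance (ρ constant): A dh/dt = −0.0115 √h.
Separate and integrate: 2(√h − √h₀) = −(0.0115/A) t.
t = 2A(√h₀ − √h)/0.0115 = 2·4.47·(√5.16 − √1.27)/0.0115
  = 8.9400 × (2.2716 − 1.1269) / 0.0115 = 889.82 s.

890 s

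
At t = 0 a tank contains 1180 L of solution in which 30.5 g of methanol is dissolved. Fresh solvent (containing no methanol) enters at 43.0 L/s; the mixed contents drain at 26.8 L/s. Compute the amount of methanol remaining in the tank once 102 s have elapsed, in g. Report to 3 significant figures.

7.16 g

Let m(t) be the amount of methanol. Volume: V(t) = V₀ + (Q_in − Q_out) t = 1180 + 16.200 t; V(102) = 2832.4 L.
Solute balance: dm/dt = 0 − Q_out C = −Q_out m/V(t).
Separate: dm/m = −Q_out dt/V(t) ⇒ ln(m/m₀) = −(Q_out/(Q_in−Q_out)) ln(V/V₀).
m = m₀ (V₀/V)^(Q_out/(Q_in−Q_out)) = 30.5 × (1180/2832.4)^(1.6543) = 7.1648 g.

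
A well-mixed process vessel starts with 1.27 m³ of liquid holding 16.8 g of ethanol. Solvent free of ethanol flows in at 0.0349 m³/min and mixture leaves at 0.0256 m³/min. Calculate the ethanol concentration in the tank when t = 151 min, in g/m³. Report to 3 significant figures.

0.809 g/m³

Let m(t) be the amount of ethanol. Volume: V(t) = V₀ + (Q_in − Q_out) t = 1.27 + 0.0093000 t; V(151) = 2.6743 m³.
Solute balance: dm/dt = 0 − Q_out C = −Q_out m/V(t).
Separate: dm/m = −Q_out dt/V(t) ⇒ ln(m/m₀) = −(Q_out/(Q_in−Q_out)) ln(V/V₀).
m = m₀ (V₀/V)^(Q_out/(Q_in−Q_out)) = 16.8 × (1.27/2.6743)^(2.7527) = 2.1631 g.
C = m/V = 2.1631/2.6743 = 0.80884 g/m³.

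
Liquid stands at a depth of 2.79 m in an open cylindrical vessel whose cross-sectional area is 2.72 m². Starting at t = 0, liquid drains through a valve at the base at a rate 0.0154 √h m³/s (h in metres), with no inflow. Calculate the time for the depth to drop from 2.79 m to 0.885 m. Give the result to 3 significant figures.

Mass balance (ρ constant): A dh/dt = −0.0154 √h.
Separate and integrate: 2(√h − √h₀) = −(0.0154/A) t.
t = 2A(√h₀ − √h)/0.0154 = 2·2.72·(√2.79 − √0.885)/0.0154
  = 5.4400 × (1.6703 − 0.94074) / 0.0154 = 257.72 s.

258 s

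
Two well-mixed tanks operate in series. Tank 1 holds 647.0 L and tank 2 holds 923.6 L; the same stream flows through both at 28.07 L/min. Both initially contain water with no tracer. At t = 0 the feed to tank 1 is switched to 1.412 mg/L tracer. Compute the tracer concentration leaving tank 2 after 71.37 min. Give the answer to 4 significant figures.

Each tank obeys Vᵢ dCᵢ/dt = Q(Cᵢ₋₁ − Cᵢ), so τᵢ = Vᵢ/Q.
τ₁ = 647.0/28.07 = 23.0495 min; τ₂ = 923.6/28.07 = 32.9035 min.
Tank 1: C₁ = C_in(1 − e^(−t/τ₁)). Tank 2 (τ₁ ≠ τ₂): C₂ = C_in[1 − (τ₁ e^(−t/τ₁) − τ₂ e^(−t/τ₂))/(τ₁ − τ₂)].
At t = 71.37: e^(−t/τ₁) = 0.0452127, e^(−t/τ₂) = 0.114283.
C₂ = 1.412·[1 − (23.0495·0.0452127 − 32.9035·0.114283)/(-9.85394)] = 1.412·0.724152 = 1.02250 mg/L.

1.023 mg/L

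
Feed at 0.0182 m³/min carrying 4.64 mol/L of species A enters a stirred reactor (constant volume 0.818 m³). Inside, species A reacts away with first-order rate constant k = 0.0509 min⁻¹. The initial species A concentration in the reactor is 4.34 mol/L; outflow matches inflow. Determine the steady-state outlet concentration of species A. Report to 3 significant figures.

Accumulation = in − out − consumed: V dC/dt = Q C_in − Q C − k V C.
At steady state: 0 = Q C_in − (Q + kV) C_ss, so C_ss = Q C_in/(Q + kV).
C_ss = 0.0182·4.64/(0.0182 + 0.0509·0.818) = 0.084448/0.059836 = 1.4113 mol/L.

1.41 mol/L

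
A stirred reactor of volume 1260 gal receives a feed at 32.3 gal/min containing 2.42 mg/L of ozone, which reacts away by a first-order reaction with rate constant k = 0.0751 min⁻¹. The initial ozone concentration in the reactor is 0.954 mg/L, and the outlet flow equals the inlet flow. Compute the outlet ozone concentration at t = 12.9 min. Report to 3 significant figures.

0.708 mg/L

Accumulation = in − out − consumed: V dC/dt = Q C_in − Q C − k V C.
dC/dt = (Q/V) C_in − (Q/V + k) C; effective rate a = Q/V + k = 0.025635 + 0.0751 = 0.10073 min⁻¹.
C_ss = Q C_in/(Q + kV) = 0.61584 mg/L; C(t) = C_ss + (C₀ − C_ss) e^(−a t).
C(12.9) = 0.61584 + (0.33816)·e^(−0.10073·12.9) = 0.61584 + (0.33816)·0.27267 = 0.70805 mg/L.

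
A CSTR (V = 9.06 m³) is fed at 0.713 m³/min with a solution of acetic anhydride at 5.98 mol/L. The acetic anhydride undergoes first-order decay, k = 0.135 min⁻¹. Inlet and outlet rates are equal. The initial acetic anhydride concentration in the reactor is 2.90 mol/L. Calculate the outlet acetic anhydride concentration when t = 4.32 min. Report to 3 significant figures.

V dC/dt = Q(C_in − C) − k V C.
This is linear with rate a = Q/V + k = 0.21370 min⁻¹.
C_ss = Q C_in/(Q + kV) = 2.2022 mol/L; C(t) = C_ss + (C₀ − C_ss) e^(−a t).
C(4.32) = 2.2022 + (0.69777)·e^(−0.21370·4.32) = 2.2022 + (0.69777)·0.39726 = 2.4794 mol/L.

2.48 mol/L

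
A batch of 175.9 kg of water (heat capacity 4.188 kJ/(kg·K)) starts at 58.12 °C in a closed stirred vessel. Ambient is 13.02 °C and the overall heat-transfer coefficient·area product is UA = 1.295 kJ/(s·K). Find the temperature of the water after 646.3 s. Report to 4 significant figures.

27.50 °C

Unsteady energy balance on the tank contents: M c_p dT/dt = −UA(T − T_amb).
dT/dt = (T_ss − T)/τ with T_ss = T_amb = 13.0200 °C, τ = M c_p/UA = 175.9·4.188/1.295 = 568.857 s.
Solution: T(t) = T_ss + (T₀ − T_ss) e^(−t/τ).
T(646.3) = 13.0200 + (45.1000)·0.321056 = 27.4996 °C.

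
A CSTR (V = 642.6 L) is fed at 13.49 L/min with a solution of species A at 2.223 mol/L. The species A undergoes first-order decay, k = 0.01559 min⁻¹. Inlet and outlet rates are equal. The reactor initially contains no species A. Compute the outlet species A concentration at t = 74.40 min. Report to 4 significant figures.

1.192 mol/L

Accumulation = in − out − consumed: V dC/dt = Q C_in − Q C − k V C.
dC/dt = (Q/V) C_in − (Q/V + k) C; effective rate a = Q/V + k = 0.0209928 + 0.01559 = 0.0365828 min⁻¹.
C_ss = Q C_in/(Q + kV) = 1.27566 mol/L; C(t) = C_ss + (C₀ − C_ss) e^(−a t).
C(74.40) = 1.27566 + (-1.27566)·e^(−0.0365828·74.40) = 1.27566 + (-1.27566)·0.0657587 = 1.19177 mol/L.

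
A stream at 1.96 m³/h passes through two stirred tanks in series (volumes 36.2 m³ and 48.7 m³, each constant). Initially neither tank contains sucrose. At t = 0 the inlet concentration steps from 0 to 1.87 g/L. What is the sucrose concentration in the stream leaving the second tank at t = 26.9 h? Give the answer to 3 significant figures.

Each tank obeys Vᵢ dCᵢ/dt = Q(Cᵢ₋₁ − Cᵢ), so τᵢ = Vᵢ/Q.
τ₁ = 36.2/1.96 = 18.469 h; τ₂ = 48.7/1.96 = 24.847 h.
Tank 1: C₁ = C_in(1 − e^(−t/τ₁)). Tank 2 (τ₁ ≠ τ₂): C₂ = C_in[1 − (τ₁ e^(−t/τ₁) − τ₂ e^(−t/τ₂))/(τ₁ − τ₂)].
At t = 26.9: e^(−t/τ₁) = 0.23306, e^(−t/τ₂) = 0.33870.
C₂ = 1.87·[1 − (18.469·0.23306 − 24.847·0.33870)/(-6.3776)] = 1.87·0.35535 = 0.66450 g/L.

0.664 g/L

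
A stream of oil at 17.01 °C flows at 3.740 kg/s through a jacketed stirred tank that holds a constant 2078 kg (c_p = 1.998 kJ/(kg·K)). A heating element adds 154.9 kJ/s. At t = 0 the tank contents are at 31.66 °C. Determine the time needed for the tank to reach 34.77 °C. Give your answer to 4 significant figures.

Heat balance on the well-mixed liquid: M c_p dT/dt = ṁ c_p (T_in − T) + 154.9.
τ = M/ṁ = 555.615 s; T_ss = T_in + Q̇/(ṁ c_p) = 37.7393 °C.
T(t) = T_ss + (T₀ − T_ss) e^(−t/τ). Set T = 34.77:
e^(−t/τ) = (34.77 − 37.7393)/(31.66 − 37.7393) = 0.488427
t = −555.615 · ln(0.488427) = 398.135 s.

398.1 s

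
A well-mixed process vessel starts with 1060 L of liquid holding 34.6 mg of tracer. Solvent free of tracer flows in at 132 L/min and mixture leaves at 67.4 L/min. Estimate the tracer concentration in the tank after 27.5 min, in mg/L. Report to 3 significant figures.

0.00437 mg/L

Let m(t) be the amount of tracer. Volume: V(t) = V₀ + (Q_in − Q_out) t = 1060 + 64.600 t; V(27.5) = 2836.5 L.
Solute balance: dm/dt = 0 − Q_out C = −Q_out m/V(t).
dm/m = −Q_out dt/(V₀ + 64.600 t); integrating gives ln(m/m₀) = −(Q_out/(Q_in−Q_out)) ln(V/V₀).
m = m₀ (V₀/V)^(Q_out/(Q_in−Q_out)) = 34.6 × (1060/2836.5)^(1.0433) = 12.390 mg.
C = m/V = 12.390/2836.5 = 0.0043681 mg/L.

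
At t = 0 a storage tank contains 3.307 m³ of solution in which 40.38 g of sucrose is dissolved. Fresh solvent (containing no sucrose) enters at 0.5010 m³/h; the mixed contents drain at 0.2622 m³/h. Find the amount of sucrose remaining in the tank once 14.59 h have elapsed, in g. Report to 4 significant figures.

Let m(t) be the amount of sucrose. Volume: V(t) = V₀ + (Q_in − Q_out) t = 3.307 + 0.238800 t; V(14.59) = 6.79109 m³.
No sucrose enters, so dm/dt = −Q_out · (m/V).
dm/m = −Q_out dt/(V₀ + 0.238800 t); integrating gives ln(m/m₀) = −(Q_out/(Q_in−Q_out)) ln(V/V₀).
m = m₀ (V₀/V)^(Q_out/(Q_in−Q_out)) = 40.38 × (3.307/6.79109)^(1.09799) = 18.3248 g.

18.32 g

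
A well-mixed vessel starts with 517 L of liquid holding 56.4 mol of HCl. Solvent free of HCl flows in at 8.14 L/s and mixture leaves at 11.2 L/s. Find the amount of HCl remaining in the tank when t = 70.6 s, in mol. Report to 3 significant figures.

7.78 mol

Total volume: dV/dt = Q_in − Q_out = -3.0600 L/s, so V(t) = 517 − 3.0600 t and V(70.6) = 300.96 L.
Species balance (pure solvent in): dm/dt = −Q_out · m/V(t).
Separate: dm/m = −Q_out dt/V(t) ⇒ ln(m/m₀) = −(Q_out/(Q_in−Q_out)) ln(V/V₀).
m = m₀ (V₀/V)^(Q_out/(Q_in−Q_out)) = 56.4 × (517/300.96)^(-3.6601) = 7.7846 mol.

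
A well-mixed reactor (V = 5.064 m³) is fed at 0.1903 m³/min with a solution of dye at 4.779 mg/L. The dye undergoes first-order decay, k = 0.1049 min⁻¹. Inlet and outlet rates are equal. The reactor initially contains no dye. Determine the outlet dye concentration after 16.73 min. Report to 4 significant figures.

1.144 mg/L

V dC/dt = Q(C_in − C) − k V C.
This is linear with rate a = Q/V + k = 0.142479 min⁻¹.
C_ss = Q C_in/(Q + kV) = 1.26047 mg/L; C(t) = C_ss + (C₀ − C_ss) e^(−a t).
C(16.73) = 1.26047 + (-1.26047)·e^(−0.142479·16.73) = 1.26047 + (-1.26047)·0.0922112 = 1.14424 mg/L.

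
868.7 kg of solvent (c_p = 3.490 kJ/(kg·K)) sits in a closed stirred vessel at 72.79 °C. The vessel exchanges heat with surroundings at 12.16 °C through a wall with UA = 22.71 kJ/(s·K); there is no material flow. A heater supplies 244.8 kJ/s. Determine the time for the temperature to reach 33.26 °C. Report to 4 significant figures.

Unsteady energy balance on the tank contents: M c_p dT/dt = −UA(T − T_amb) + Q̇.
τ = M c_p/UA = 133.499 s; T_ss = T_amb + Q̇/UA = 12.16 + 244.8/22.71 = 22.9394 °C.
T(t) = T_ss + (T₀ − T_ss)e^(−t/τ); set T = 33.26:
t = −τ ln[(T − T_ss)/(T₀ − T_ss)] = −133.499 · ln(0.207031) = 210.246 s.

210.2 s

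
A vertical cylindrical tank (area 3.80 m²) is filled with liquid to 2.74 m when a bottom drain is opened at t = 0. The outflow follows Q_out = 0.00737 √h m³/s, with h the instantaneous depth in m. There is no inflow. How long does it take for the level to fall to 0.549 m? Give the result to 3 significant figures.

Accumulation of liquid (constant cross-section A): A dh/dt = −0.00737 √h.
Separate and integrate: 2(√h − √h₀) = −(0.00737/A) t.
t = 2A(√h₀ − √h)/0.00737 = 2·3.80·(√2.74 − √0.549)/0.00737
  = 7.6000 × (1.6553 − 0.74095) / 0.00737 = 942.88 s.

943 s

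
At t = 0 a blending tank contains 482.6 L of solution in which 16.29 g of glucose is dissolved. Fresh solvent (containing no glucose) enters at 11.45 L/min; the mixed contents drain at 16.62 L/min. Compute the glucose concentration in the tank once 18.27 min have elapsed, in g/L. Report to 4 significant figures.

0.02084 g/L

Let m(t) be the amount of glucose. Volume: V(t) = V₀ + (Q_in − Q_out) t = 482.6 − 5.17000 t; V(18.27) = 388.144 L.
Solute balance: dm/dt = 0 − Q_out C = −Q_out m/V(t).
dm/m = −Q_out dt/(V₀ − 5.17000 t); integrating gives ln(m/m₀) = −(Q_out/(Q_in−Q_out)) ln(V/V₀).
m = m₀ (V₀/V)^(Q_out/(Q_in−Q_out)) = 16.29 × (482.6/388.144)^(-3.21470) = 8.08777 g.
C = m/V = 8.08777/388.144 = 0.0208370 g/L.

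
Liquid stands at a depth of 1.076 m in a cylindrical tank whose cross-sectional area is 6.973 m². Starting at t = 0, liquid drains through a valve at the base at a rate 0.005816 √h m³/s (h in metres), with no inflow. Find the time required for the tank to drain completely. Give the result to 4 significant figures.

2487 s

With no inflow, A dh/dt = −0.005816 √h.
This is separable: 2 d(√h)/dt = −0.005816/A, so √h = √h₀ − (0.005816/(2A)) t.
Set h = 0: 2√h₀ = (0.005816/A) t_empty ⇒ t_empty = 2A√h₀/0.005816.
t_empty = 2·6.973·√1.076/0.005816 = 13.9460·1.03730/0.005816 = 2487.32 s.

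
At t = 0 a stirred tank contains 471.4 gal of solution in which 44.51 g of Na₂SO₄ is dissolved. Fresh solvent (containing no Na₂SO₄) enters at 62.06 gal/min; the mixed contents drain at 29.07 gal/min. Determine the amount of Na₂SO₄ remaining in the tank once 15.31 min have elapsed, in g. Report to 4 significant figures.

23.43 g

Total volume: dV/dt = Q_in − Q_out = 32.9900 gal/min, so V(t) = 471.4 + 32.9900 t and V(15.31) = 976.477 gal.
No Na₂SO₄ enters, so dm/dt = −Q_out · (m/V).
dm/m = −Q_out dt/(V₀ + 32.9900 t); integrating gives ln(m/m₀) = −(Q_out/(Q_in−Q_out)) ln(V/V₀).
m = m₀ (V₀/V)^(Q_out/(Q_in−Q_out)) = 44.51 × (471.4/976.477)^(0.881176) = 23.4297 g.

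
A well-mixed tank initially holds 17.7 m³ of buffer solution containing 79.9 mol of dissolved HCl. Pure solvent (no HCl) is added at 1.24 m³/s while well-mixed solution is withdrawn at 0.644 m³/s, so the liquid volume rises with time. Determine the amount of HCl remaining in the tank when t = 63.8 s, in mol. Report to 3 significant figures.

Let m(t) be the amount of HCl. Volume: V(t) = V₀ + (Q_in − Q_out) t = 17.7 + 0.59600 t; V(63.8) = 55.725 m³.
Species balance (pure solvent in): dm/dt = −Q_out · m/V(t).
dm/m = −Q_out dt/(V₀ + 0.59600 t); integrating gives ln(m/m₀) = −(Q_out/(Q_in−Q_out)) ln(V/V₀).
m = m₀ (V₀/V)^(Q_out/(Q_in−Q_out)) = 79.9 × (17.7/55.725)^(1.0805) = 23.140 mol.

23.1 mol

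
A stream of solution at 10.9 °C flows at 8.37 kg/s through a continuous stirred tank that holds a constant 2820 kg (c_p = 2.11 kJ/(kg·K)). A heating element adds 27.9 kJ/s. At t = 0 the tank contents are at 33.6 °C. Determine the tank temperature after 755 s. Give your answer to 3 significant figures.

Energy balance: M c_p dT/dt = ṁ c_p (T_in − T) + 27.9.
Rearrange: dT/dt = (T_ss − T)/τ with τ = M/ṁ = 336.92 s and T_ss = T_in + Q̇/(ṁ c_p) = 12.480 °C.
Solution: T(t) = T_ss + (T₀ − T_ss) e^(−t/τ).
T(755) = 12.480 + (21.120)·e^(−755/336.92) = 12.480 + (21.120)·0.10636 = 14.726 °C.

14.7 °C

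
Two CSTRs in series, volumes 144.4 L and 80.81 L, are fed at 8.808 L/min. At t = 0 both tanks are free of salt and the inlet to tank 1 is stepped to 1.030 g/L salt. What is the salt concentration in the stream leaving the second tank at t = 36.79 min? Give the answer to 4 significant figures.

Time constants: τᵢ = Vᵢ/Q for each well-mixed tank.
τ₁ = 144.4/8.808 = 16.3942 min; τ₂ = 80.81/8.808 = 9.17461 min.
Solving the cascade with C₁(0)=C₂(0)=0 gives C₂(t) = C_in[1 − (τ₁ e^(−t/τ₁) − τ₂ e^(−t/τ₂))/(τ₁ − τ₂)].
At t = 36.79: e^(−t/τ₁) = 0.106024, e^(−t/τ₂) = 0.0181338.
C₂ = 1.030·[1 − (16.3942·0.106024 − 9.17461·0.0181338)/(7.21957)] = 1.030·0.782285 = 0.805754 g/L.

0.8058 g/L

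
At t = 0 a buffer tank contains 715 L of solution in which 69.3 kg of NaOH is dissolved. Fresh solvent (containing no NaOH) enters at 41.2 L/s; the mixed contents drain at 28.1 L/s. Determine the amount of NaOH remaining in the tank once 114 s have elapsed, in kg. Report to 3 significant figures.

Total volume: dV/dt = Q_in − Q_out = 13.100 L/s, so V(t) = 715 + 13.100 t and V(114) = 2208.4 L.
No NaOH enters, so dm/dt = −Q_out · (m/V).
dm/m = −Q_out dt/(V₀ + 13.100 t); integrating gives ln(m/m₀) = −(Q_out/(Q_in−Q_out)) ln(V/V₀).
m = m₀ (V₀/V)^(Q_out/(Q_in−Q_out)) = 69.3 × (715/2208.4)^(2.1450) = 6.1681 kg.

6.17 kg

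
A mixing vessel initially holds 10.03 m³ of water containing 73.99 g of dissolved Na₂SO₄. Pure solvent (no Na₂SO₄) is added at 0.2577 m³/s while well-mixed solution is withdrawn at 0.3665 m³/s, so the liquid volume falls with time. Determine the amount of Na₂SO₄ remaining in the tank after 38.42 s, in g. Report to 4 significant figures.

12.03 g

Let m(t) be the amount of Na₂SO₄. Volume: V(t) = V₀ + (Q_in − Q_out) t = 10.03 − 0.108800 t; V(38.42) = 5.84990 m³.
Species balance (pure solvent in): dm/dt = −Q_out · m/V(t).
Separate: dm/m = −Q_out dt/V(t) ⇒ ln(m/m₀) = −(Q_out/(Q_in−Q_out)) ln(V/V₀).
m = m₀ (V₀/V)^(Q_out/(Q_in−Q_out)) = 73.99 × (10.03/5.84990)^(-3.36857) = 12.0342 g.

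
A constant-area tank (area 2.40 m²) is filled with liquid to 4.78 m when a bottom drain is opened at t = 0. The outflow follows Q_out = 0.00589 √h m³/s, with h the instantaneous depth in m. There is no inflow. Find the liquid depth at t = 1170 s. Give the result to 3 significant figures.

0.563 m

A dh/dt = −Q_out = −0.00589 √h.
This is separable: 2 d(√h)/dt = −0.00589/A, so √h = √h₀ − (0.00589/(2A)) t.
√h = √4.78 − 0.00589·1170/(2·2.40) = 2.1863 − 1.4357 = 0.75063.
h = 0.75063² = 0.56345 m.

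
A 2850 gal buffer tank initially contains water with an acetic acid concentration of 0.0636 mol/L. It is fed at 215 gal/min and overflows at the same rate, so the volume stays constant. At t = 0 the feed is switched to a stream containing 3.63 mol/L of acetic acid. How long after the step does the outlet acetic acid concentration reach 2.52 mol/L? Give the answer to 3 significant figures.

Transient balance on the dissolved component: V dC/dt = Q(C_in − C), so τ = V/Q = 13.256 min.
C(t) = C_in + (C₀ − C_in) e^(−t/τ). Set C = 2.52 and solve for t:
e^(−t/τ) = (C − C_in)/(C₀ − C_in) = (2.52 − 3.63)/(0.0636 − 3.63) = 0.31124
t = −τ ln(…) = 13.256 × 1.1672 = 15.472 min.

15.5 min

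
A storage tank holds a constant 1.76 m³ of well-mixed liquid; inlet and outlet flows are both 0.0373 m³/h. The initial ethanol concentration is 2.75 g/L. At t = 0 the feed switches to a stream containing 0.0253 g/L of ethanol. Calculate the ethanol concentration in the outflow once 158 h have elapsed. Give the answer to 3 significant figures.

0.121 g/L

Mass balance on the solute (V constant): V dC/dt = Q(C_in − C).
Time constant τ = V/Q = 1.76/0.0373 = 47.185 h.
Solution: C(t) = C_in + (C₀ − C_in) e^(−t/τ).
C(158) = 0.0253 + (2.75 − 0.0253)·e^(−158/47.185) = 0.0253 + (2.7247)·0.035136 = 0.12104 g/L.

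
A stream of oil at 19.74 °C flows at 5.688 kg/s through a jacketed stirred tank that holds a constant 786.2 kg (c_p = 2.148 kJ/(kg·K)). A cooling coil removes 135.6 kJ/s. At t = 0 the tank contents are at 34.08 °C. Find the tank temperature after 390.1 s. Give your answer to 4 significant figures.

Unsteady energy balance on the tank contents: M c_p dT/dt = ṁ c_p (T_in − T) − 135.6.
τ = M/ṁ = 138.221 s; T_ss = T_in − Q̇/(ṁ c_p) = 19.74 − 135.6/(5.688·2.148) = 8.64146 °C.
T approaches T_ss exponentially: T(t) = T_ss + (T₀ − T_ss) e^(−t/τ).
T(390.1) = 8.64146 + (25.4385)·e^(−390.1/138.221) = 8.64146 + (25.4385)·0.0594693 = 10.1543 °C.

10.15 °C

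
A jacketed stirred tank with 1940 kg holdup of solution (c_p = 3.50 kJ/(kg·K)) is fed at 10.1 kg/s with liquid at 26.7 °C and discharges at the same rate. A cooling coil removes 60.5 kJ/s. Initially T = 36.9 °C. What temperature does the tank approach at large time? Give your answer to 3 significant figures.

Energy balance: M c_p dT/dt = ṁ c_p (T_in − T) − 60.5.
At steady state dT/dt = 0 ⇒ T_ss = T_in − Q̇/(ṁ c_p) = 26.7 − 60.5/(10.1·3.50) = 24.989 °C.

25.0 °C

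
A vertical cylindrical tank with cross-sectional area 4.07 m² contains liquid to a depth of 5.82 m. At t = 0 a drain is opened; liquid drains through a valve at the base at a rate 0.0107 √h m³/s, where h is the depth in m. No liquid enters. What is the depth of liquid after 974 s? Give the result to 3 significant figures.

A dh/dt = −Q_out = −0.0107 √h.
∫ h^(−1/2) dh = −(0.0107/A) ∫ dt, giving 2√h = 2√h₀ − (0.0107/A) t.
√h = √5.82 − 0.0107·974/(2·4.07) = 2.4125 − 1.2803 = 1.1321.
h = 1.1321² = 1.2818 m.

1.28 m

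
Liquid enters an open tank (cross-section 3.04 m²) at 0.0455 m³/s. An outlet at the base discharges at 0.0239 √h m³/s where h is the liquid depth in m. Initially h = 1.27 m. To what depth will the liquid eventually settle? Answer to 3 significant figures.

3.62 m

Level balance: A dh/dt = 0.0455 − 0.0239 √h. Setting dh/dt = 0:
Q_in = 0.0239 √h_ss ⇒ √h_ss = 0.0455/0.0239 = 1.9038.
h_ss = 1.9038² = 3.6243 m. (Since h₀ = 1.27 m < h_ss, the level will rise toward this value.)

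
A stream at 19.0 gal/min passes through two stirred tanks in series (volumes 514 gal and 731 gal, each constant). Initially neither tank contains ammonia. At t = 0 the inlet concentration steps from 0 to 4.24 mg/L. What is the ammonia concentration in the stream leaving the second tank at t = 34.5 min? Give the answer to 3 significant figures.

Species balance on tank i: dCᵢ/dt = (Cᵢ₋₁ − Cᵢ)/τᵢ with τᵢ = Vᵢ/Q.
τ₁ = 514/19.0 = 27.053 min; τ₂ = 731/19.0 = 38.474 min.
Tank 1: C₁ = C_in(1 − e^(−t/τ₁)). Tank 2 (τ₁ ≠ τ₂): C₂ = C_in[1 − (τ₁ e^(−t/τ₁) − τ₂ e^(−t/τ₂))/(τ₁ − τ₂)].
At t = 34.5: e^(−t/τ₁) = 0.27935, e^(−t/τ₂) = 0.40791.
C₂ = 4.24·[1 − (27.053·0.27935 − 38.474·0.40791)/(-11.421)] = 4.24·0.28758 = 1.2194 mg/L.

1.22 mg/L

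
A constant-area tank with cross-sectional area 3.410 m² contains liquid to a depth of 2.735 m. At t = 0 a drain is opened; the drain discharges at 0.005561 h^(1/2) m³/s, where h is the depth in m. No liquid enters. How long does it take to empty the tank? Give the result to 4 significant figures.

2028 s

A dh/dt = −Q_out = −0.005561 √h.
∫ h^(−1/2) dh = −(0.005561/A) ∫ dt, giving 2√h = 2√h₀ − (0.005561/A) t.
Tank is empty when √h = 0: t_empty = 2A√h₀/0.005561.
t_empty = 2·3.410·√2.735/0.005561 = 6.82000·1.65378/0.005561 = 2028.20 s.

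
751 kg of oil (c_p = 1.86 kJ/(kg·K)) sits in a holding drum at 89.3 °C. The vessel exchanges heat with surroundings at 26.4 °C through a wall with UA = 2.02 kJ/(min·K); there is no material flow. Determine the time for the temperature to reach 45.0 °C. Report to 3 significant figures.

843 min

Heat balance on the well-mixed liquid: M c_p dT/dt = −UA(T − T_amb).
τ = M c_p/UA = 691.51 min; T_ss = T_amb = 26.400 °C.
T(t) = T_ss + (T₀ − T_ss)e^(−t/τ); set T = 45.0:
t = −τ ln[(T − T_ss)/(T₀ − T_ss)] = −691.51 · ln(0.29571) = 842.53 min.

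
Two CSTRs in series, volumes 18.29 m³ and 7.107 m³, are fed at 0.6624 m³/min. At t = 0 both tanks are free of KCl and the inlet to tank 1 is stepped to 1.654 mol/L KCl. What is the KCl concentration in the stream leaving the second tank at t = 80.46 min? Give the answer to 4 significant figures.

1.508 mol/L

Time constants: τᵢ = Vᵢ/Q for each well-mixed tank.
τ₁ = 18.29/0.6624 = 27.6117 min; τ₂ = 7.107/0.6624 = 10.7292 min.
Solving the cascade with C₁(0)=C₂(0)=0 gives C₂(t) = C_in[1 − (τ₁ e^(−t/τ₁) − τ₂ e^(−t/τ₂))/(τ₁ − τ₂)].
At t = 80.46: e^(−t/τ₁) = 0.0542593, e^(−t/τ₂) = 0.000553536.
C₂ = 1.654·[1 − (27.6117·0.0542593 − 10.7292·0.000553536)/(16.8825)] = 1.654·0.911610 = 1.50780 mol/L.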